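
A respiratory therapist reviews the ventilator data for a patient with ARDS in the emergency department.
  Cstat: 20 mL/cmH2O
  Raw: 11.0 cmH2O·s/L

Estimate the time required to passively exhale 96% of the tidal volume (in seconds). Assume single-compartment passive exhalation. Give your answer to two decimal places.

τ = R × C = 11.0 × 20 mL/cmH2O = 11.0 × 0.020 L/cmH2O = 0.22 s.
Exhaled fraction f = 1 − e^(−t/τ) → t = −τ·ln(1 − f) = −0.22·ln(0.04) = 0.7082 s.

0.71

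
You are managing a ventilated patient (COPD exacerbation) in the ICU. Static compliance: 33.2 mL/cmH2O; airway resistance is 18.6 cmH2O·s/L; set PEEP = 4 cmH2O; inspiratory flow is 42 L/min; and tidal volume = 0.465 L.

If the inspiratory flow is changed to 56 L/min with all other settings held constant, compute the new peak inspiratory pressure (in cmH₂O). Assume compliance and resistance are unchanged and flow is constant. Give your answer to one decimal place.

35.4

Flow: 42 L/min ÷ 60 = 0.7 L/s.
New flow: 56 L/min ÷ 60 = 0.9333 L/s.
PIP = Vt/C + R·V̇ + PEEP (constant-flow equation of motion).
Only the resistive term changes: ΔPIP = R × ΔV̇ = 18.6 × (0.9333 − 0.7) = 18.6 × 0.2333 = 4.339 cmH2O.
Original PIP = 465/33.2 + 18.6×0.7 + 4 = 31.026 cmH2O; new PIP = 31.026 + (4.339) = 35.365 cmH2O.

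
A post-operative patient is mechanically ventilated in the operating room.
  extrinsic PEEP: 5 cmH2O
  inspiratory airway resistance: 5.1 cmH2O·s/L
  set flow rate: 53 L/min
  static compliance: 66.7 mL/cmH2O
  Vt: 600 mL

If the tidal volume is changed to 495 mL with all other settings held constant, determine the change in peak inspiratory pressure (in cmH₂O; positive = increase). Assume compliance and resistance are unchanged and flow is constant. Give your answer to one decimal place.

PIP = Vt/C + R·V̇ + PEEP (constant-flow equation of motion).
Only the elastic term changes: ΔPIP = ΔVt / C = (495 − 600) / 66.7 = -1.574 cmH2O.

-1.6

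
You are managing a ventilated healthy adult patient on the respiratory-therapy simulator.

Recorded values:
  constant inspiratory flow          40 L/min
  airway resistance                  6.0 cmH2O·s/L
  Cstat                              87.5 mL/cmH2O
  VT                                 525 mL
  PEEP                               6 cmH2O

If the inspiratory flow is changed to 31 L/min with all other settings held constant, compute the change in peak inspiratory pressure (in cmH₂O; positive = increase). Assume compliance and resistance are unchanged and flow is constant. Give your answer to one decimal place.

Flow: 40 L/min ÷ 60 = 0.6667 L/s.
New flow: 31 L/min ÷ 60 = 0.5167 L/s.
PIP = Vt/C + R·V̇ + PEEP (constant-flow equation of motion).
Only the resistive term changes: ΔPIP = R × ΔV̇ = 6.0 × (0.5167 − 0.6667) = 6.0 × -0.15 = -0.9 cmH2O.

-0.9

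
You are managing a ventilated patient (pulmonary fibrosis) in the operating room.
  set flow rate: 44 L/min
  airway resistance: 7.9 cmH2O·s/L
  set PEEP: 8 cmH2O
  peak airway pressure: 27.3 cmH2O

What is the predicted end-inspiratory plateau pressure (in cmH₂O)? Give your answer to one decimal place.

21.5

Flow: 44 L/min ÷ 60 = 0.7333 L/s.
Pplat = PIP − Raw × flow = 27.3 − 7.9 × 0.7333 = 27.3 − 5.793 = 21.507 cmH2O.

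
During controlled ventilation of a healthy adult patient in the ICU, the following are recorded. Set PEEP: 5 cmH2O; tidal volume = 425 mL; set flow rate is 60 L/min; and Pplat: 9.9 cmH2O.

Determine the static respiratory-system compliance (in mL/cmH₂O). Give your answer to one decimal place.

Cstat = Vt / (Pplat − PEEP) = 425 / (9.9 − 5) = 425 / 4.9 = 86.735 mL/cmH2O.

86.7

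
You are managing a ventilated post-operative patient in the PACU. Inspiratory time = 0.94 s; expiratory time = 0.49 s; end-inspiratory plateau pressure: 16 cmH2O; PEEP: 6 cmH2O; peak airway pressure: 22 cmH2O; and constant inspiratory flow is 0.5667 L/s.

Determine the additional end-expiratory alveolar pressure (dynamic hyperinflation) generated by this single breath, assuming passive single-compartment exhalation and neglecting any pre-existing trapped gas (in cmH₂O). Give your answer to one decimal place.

Vt = flow × Ti = 0.5667 L/s × 0.94 s × 1000 mL/L = 532.7 mL.
R = (PIP − Pplat)/V̇ = (22 − 16) / 0.5667 = 6.0/0.5667 = 10.588 cmH2O·s/L.
C = Vt/(Pplat − PEEP) = 532.7 / (16 − 6) = 532.7/10.0 = 53.27 mL/cmH2O.
τ = R × C = 10.588 × 0.05327 L/cmH2O = 0.564 s.
Fraction remaining = e^(−Te/τ) = e^(−0.49/0.564) = 0.4195; trapped volume = 532.7 × 0.4195 = 223.47 mL.
Additional alveolar pressure from trapping ≈ V_trapped / C = 223.47 / 53.27 = 4.195 cmH2O.

4.2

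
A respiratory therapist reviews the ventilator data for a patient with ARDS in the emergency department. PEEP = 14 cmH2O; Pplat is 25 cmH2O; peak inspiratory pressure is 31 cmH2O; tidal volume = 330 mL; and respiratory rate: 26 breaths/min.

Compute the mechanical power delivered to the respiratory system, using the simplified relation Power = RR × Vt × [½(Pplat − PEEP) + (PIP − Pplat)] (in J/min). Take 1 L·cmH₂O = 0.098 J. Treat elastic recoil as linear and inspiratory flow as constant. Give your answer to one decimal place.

9.7

Per-breath work = Vt × [½(Pplat−PEEP) + (PIP−Pplat)] = 0.330 × [0.5×11.0 + 6.0] = 0.330 × 11.5 = 3.795 L·cmH2O.
Power = 26 × 3.795 = 98.67 L·cmH2O/min.
× 0.098 J/(L·cmH2O) → 9.67 J/min.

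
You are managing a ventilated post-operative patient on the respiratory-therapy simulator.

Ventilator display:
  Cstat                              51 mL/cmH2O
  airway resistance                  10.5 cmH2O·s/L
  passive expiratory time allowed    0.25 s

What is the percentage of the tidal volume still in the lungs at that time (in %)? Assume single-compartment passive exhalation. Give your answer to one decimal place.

τ = R × C = 10.5 × 51 mL/cmH2O = 10.5 × 0.051 L/cmH2O = 0.5355 s.
Passive exhalation: V(t)/V₀ = e^(−t/τ) = e^(−0.25/0.5355) = 0.627.
Fraction remaining = 0.627 → 62.7%.

62.7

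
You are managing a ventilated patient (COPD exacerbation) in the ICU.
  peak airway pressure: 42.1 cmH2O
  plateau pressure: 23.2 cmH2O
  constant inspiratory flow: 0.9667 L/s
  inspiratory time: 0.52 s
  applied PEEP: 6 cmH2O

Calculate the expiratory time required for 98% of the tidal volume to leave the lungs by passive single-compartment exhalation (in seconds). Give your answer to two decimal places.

Vt = flow × Ti = 0.9667 L/s × 0.52 s × 1000 mL/L = 502.68 mL.
R = (PIP − Pplat)/V̇ = (42.1 − 23.2) / 0.9667 = 18.9/0.9667 = 19.551 cmH2O·s/L.
C = Vt/(Pplat − PEEP) = 502.68 / (23.2 − 6) = 502.68/17.2 = 29.226 mL/cmH2O.
τ = R × C = 19.551 × 0.02923 L/cmH2O = 0.5715 s.
t = −τ·ln(1 − 0.98) = −0.5715·ln(0.02) = 2.236 s.

2.24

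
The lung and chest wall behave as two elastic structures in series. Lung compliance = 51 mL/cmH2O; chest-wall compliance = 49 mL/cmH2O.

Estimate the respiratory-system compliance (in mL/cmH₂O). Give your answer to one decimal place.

25.0

Lung and chest wall are elastances in series: 1/Crs = 1/CL + 1/Ccw.
1/Crs = 1/51 + 1/49 = 0.04002.
Crs = 24.988 mL/cmH2O.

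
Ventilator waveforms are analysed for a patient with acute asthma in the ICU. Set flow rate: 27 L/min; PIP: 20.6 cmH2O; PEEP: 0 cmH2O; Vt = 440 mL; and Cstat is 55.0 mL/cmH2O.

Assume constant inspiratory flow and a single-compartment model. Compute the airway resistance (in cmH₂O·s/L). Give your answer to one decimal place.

Flow: 27 L/min ÷ 60 = 0.45 L/s.
Equation of motion (constant flow): PIP = Vt/C + R·V̇ + PEEP.
R·V̇ = PIP − Vt/C − PEEP = 20.6 − 440/55.0 − 0 = 20.6 − 8.0 − 0 = 12.6 cmH2O.
R = 12.6 / 0.45 = 28.0 cmH2O·s/L.

28.0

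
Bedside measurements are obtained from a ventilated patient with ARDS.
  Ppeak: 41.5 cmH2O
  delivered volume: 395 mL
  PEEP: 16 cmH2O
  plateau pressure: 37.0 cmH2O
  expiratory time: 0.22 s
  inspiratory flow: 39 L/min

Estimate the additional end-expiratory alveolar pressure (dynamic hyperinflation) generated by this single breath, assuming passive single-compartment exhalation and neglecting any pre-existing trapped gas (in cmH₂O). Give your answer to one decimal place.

Flow: 39 L/min ÷ 60 = 0.65 L/s.
R = (PIP − Pplat)/V̇ = (41.5 − 37.0) / 0.65 = 4.5/0.65 = 6.923 cmH2O·s/L.
C = Vt/(Pplat − PEEP) = 395.0 / (37.0 − 16) = 395.0/21.0 = 18.81 mL/cmH2O.
τ = R × C = 6.923 × 0.01881 L/cmH2O = 0.1302 s.
Fraction remaining = e^(−Te/τ) = e^(−0.22/0.1302) = 0.1846; trapped volume = 395.0 × 0.1846 = 72.917 mL.
Additional alveolar pressure from trapping ≈ V_trapped / C = 72.917 / 18.81 = 3.877 cmH2O.

3.9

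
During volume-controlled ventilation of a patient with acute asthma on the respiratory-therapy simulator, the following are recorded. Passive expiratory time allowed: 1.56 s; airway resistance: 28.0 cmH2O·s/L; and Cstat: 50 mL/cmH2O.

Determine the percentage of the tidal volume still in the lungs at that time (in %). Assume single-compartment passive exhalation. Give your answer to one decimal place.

32.8

τ = R × C = 28.0 × 50 mL/cmH2O = 28.0 × 0.050 L/cmH2O = 1.4 s.
Passive exhalation: V(t)/V₀ = e^(−t/τ) = e^(−1.56/1.4) = 0.3281.
Fraction remaining = 0.3281 → 32.81%.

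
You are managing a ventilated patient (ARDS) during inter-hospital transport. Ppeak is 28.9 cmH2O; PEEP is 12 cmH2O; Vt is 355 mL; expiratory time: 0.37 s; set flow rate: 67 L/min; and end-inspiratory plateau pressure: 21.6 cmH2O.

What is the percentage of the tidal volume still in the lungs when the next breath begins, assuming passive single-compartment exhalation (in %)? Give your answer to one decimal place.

Flow: 67 L/min ÷ 60 = 1.1167 L/s.
R = (PIP − Pplat)/V̇ = (28.9 − 21.6) / 1.1167 = 7.3/1.1167 = 6.537 cmH2O·s/L.
C = Vt/(Pplat − PEEP) = 355.0 / (21.6 − 12) = 355.0/9.6 = 36.979 mL/cmH2O.
τ = R × C = 6.537 × 0.03698 L/cmH2O = 0.2417 s.
Fraction remaining at end-expiration = e^(−Te/τ) = e^(−0.37/0.2417) = 0.2164 → 21.64%.

21.6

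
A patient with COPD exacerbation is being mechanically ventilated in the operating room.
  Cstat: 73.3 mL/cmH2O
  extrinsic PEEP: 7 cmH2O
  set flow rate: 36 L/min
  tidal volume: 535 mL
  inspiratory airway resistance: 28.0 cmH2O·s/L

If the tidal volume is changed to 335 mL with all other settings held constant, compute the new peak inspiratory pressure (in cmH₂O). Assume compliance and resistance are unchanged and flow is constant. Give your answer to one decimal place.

Flow: 36 L/min ÷ 60 = 0.6 L/s.
PIP = Vt/C + R·V̇ + PEEP (constant-flow equation of motion).
Only the elastic term changes: ΔPIP = ΔVt / C = (335 − 535) / 73.3 = -2.729 cmH2O.
Original PIP = 535/73.3 + 28.0×0.6 + 7 = 31.099 cmH2O; new PIP = 31.099 + (-2.729) = 28.37 cmH2O.

28.4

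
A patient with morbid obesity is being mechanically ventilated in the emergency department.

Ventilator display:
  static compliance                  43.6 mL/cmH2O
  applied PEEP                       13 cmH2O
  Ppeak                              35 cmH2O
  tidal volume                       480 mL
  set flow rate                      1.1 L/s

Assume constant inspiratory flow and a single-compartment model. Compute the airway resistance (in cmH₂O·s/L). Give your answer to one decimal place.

10.0

Equation of motion (constant flow): PIP = Vt/C + R·V̇ + PEEP.
R·V̇ = PIP − Vt/C − PEEP = 35 − 480/43.6 − 13 = 35 − 11.009 − 13 = 10.991 cmH2O.
R = 10.991 / 1.1 = 9.992 cmH2O·s/L.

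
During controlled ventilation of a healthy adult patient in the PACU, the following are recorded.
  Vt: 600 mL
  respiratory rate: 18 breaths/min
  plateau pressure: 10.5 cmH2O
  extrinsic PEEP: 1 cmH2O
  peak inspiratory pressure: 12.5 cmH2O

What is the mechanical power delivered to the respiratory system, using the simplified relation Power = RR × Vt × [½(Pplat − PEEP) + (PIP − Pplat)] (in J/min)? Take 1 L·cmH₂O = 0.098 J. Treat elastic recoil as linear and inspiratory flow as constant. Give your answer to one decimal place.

Per-breath work = Vt × [½(Pplat−PEEP) + (PIP−Pplat)] = 0.600 × [0.5×9.5 + 2.0] = 0.600 × 6.75 = 4.05 L·cmH2O.
Power = 18 × 4.05 = 72.9 L·cmH2O/min.
× 0.098 J/(L·cmH2O) → 7.144 J/min.

7.1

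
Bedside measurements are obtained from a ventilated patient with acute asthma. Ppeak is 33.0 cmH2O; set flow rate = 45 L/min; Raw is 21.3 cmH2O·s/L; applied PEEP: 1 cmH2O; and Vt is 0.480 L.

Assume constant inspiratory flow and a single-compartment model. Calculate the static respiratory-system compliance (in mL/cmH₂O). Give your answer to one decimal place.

30.0

Flow: 45 L/min ÷ 60 = 0.75 L/s.
Equation of motion (constant flow): PIP = Vt/C + R·V̇ + PEEP.
Vt/C = PIP − R·V̇ − PEEP = 33.0 − 21.3×0.75 − 1 = 33.0 − 15.975 − 1 = 16.025 cmH2O.
C = Vt / 16.025 = 480 / 16.025 = 29.953 mL/cmH2O.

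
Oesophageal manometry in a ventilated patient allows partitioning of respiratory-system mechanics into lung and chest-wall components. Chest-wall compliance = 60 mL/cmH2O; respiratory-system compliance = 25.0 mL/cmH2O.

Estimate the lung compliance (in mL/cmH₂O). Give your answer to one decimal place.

1/CL = 1/Crs − 1/Ccw.
1/CL = 1/25.0 − 1/60 = 0.02333.
CL = 42.863 mL/cmH2O.

42.9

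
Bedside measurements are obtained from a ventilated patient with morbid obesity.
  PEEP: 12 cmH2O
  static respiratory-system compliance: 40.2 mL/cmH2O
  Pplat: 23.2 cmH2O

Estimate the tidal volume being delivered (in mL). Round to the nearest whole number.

Vt = Cstat × (Pplat − PEEP) = 40.2 × (23.2 − 12) = 40.2 × 11.2 = 450.24 mL.

450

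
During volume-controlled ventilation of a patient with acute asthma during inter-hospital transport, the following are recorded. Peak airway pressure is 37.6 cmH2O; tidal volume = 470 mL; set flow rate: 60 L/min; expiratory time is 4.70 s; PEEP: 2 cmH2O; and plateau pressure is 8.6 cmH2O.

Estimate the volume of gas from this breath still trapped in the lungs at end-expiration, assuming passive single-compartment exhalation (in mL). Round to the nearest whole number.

48

Flow: 60 L/min ÷ 60 = 1 L/s.
R = (PIP − Pplat)/V̇ = (37.6 − 8.6) / 1 = 29.0/1 = 29.0 cmH2O·s/L.
C = Vt/(Pplat − PEEP) = 470.0 / (8.6 − 2) = 470.0/6.6 = 71.212 mL/cmH2O.
τ = R × C = 29.0 × 0.07121 L/cmH2O = 2.065 s.
Fraction remaining = e^(−Te/τ) = e^(−4.70/2.065) = 0.1027.
Trapped volume = 470.0 × 0.1027 = 48.269 mL.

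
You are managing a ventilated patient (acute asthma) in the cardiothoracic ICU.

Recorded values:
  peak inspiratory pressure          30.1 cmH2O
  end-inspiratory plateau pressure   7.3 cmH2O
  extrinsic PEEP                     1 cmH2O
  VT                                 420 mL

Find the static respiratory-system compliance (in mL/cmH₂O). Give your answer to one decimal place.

Cstat = Vt / (Pplat − PEEP) = 420 / (7.3 − 1) = 420 / 6.3 = 66.667 mL/cmH2O.

66.7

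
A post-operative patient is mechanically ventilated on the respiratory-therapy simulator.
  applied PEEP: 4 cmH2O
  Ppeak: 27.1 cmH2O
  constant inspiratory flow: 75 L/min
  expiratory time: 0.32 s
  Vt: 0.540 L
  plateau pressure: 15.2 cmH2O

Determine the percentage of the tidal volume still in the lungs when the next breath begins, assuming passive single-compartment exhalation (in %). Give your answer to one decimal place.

Flow: 75 L/min ÷ 60 = 1.25 L/s.
R = (PIP − Pplat)/V̇ = (27.1 − 15.2) / 1.25 = 11.9/1.25 = 9.52 cmH2O·s/L.
C = Vt/(Pplat − PEEP) = 540.0 / (15.2 − 4) = 540.0/11.2 = 48.214 mL/cmH2O.
τ = R × C = 9.52 × 0.04821 L/cmH2O = 0.459 s.
Fraction remaining at end-expiration = e^(−Te/τ) = e^(−0.32/0.459) = 0.498 → 49.8%.

49.8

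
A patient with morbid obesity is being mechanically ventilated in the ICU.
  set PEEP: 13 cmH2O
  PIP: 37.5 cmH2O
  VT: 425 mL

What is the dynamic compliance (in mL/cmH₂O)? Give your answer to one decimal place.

Dynamic compliance = Vt / (PIP − PEEP) = 425 / (37.5 − 13) = 425 / 24.5 = 17.347 mL/cmH2O.

17.3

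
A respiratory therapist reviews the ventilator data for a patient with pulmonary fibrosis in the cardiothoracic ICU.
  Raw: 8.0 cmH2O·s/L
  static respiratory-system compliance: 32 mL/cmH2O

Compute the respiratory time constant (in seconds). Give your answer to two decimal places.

0.26

τ = R × C = 8.0 × 32 mL/cmH2O = 8.0 × 0.032 L/cmH2O = 0.256 s.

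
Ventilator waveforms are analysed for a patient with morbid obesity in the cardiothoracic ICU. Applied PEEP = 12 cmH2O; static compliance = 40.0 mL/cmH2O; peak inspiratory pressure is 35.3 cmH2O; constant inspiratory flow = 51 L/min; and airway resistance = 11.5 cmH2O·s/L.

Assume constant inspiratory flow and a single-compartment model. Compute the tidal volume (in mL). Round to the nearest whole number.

541

Flow: 51 L/min ÷ 60 = 0.85 L/s.
Equation of motion (constant flow): PIP = Vt/C + R·V̇ + PEEP.
Vt/C = PIP − R·V̇ − PEEP = 35.3 − 9.775 − 12 = 13.525 cmH2O.
Vt = C × 13.525 = 40.0 × 13.525 = 541.0 mL.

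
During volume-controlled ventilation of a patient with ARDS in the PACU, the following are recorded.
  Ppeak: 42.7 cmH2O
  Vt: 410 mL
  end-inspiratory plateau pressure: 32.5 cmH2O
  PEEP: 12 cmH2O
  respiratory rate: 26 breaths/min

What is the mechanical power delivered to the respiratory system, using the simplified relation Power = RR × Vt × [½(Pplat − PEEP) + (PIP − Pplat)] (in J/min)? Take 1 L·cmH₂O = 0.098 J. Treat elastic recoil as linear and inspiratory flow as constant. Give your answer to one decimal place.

Per-breath work = Vt × [½(Pplat−PEEP) + (PIP−Pplat)] = 0.410 × [0.5×20.5 + 10.2] = 0.410 × 20.45 = 8.385 L·cmH2O.
Power = 26 × 8.385 = 218.01 L·cmH2O/min.
× 0.098 J/(L·cmH2O) → 21.365 J/min.

21.4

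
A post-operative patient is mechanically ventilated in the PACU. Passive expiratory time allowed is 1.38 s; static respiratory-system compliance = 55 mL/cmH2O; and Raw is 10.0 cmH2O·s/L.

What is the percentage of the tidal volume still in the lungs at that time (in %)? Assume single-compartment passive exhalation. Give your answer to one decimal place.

8.1

τ = R × C = 10.0 × 55 mL/cmH2O = 10.0 × 0.055 L/cmH2O = 0.55 s.
Passive exhalation: V(t)/V₀ = e^(−t/τ) = e^(−1.38/0.55) = 0.08134.
Fraction remaining = 0.08134 → 8.134%.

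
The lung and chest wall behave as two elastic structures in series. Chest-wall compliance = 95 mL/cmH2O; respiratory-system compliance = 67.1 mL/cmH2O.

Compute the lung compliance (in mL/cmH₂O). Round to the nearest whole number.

228

1/CL = 1/Crs − 1/Ccw.
1/CL = 1/67.1 − 1/95 = 0.004377.
CL = 228.47 mL/cmH2O.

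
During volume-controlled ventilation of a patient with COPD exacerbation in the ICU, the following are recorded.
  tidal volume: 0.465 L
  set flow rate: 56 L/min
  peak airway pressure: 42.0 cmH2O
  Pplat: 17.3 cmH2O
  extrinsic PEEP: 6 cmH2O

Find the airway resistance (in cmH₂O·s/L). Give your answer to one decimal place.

26.5

Flow: 56 L/min ÷ 60 = 0.9333 L/s.
Raw = (PIP − Pplat) / flow = (42.0 − 17.3) / 0.9333 = 24.7 / 0.9333 = 26.465 cmH2O·s/L.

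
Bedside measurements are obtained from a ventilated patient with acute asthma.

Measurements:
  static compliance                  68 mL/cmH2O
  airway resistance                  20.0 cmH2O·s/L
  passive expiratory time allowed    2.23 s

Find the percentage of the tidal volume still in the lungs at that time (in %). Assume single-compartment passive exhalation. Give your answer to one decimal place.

τ = R × C = 20.0 × 68 mL/cmH2O = 20.0 × 0.068 L/cmH2O = 1.36 s.
Passive exhalation: V(t)/V₀ = e^(−t/τ) = e^(−2.23/1.36) = 0.194.
Fraction remaining = 0.194 → 19.4%.

19.4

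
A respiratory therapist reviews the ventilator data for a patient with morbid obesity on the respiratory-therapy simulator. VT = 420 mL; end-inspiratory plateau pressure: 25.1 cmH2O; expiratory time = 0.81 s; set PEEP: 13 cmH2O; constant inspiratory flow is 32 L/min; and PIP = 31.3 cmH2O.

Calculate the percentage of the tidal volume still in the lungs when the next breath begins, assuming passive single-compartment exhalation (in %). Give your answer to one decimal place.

13.4

Flow: 32 L/min ÷ 60 = 0.5333 L/s.
R = (PIP − Pplat)/V̇ = (31.3 − 25.1) / 0.5333 = 6.2/0.5333 = 11.626 cmH2O·s/L.
C = Vt/(Pplat − PEEP) = 420.0 / (25.1 − 13) = 420.0/12.1 = 34.711 mL/cmH2O.
τ = R × C = 11.626 × 0.03471 L/cmH2O = 0.4035 s.
Fraction remaining at end-expiration = e^(−Te/τ) = e^(−0.81/0.4035) = 0.1343 → 13.43%.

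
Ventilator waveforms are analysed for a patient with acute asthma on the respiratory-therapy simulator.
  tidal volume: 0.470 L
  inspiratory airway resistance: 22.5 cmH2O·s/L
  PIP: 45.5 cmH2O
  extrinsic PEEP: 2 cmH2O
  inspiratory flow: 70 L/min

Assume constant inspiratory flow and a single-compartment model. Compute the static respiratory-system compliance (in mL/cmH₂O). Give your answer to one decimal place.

Flow: 70 L/min ÷ 60 = 1.1667 L/s.
Equation of motion (constant flow): PIP = Vt/C + R·V̇ + PEEP.
Vt/C = PIP − R·V̇ − PEEP = 45.5 − 22.5×1.1667 − 2 = 45.5 − 26.251 − 2 = 17.249 cmH2O.
C = Vt / 17.249 = 470 / 17.249 = 27.248 mL/cmH2O.

27.2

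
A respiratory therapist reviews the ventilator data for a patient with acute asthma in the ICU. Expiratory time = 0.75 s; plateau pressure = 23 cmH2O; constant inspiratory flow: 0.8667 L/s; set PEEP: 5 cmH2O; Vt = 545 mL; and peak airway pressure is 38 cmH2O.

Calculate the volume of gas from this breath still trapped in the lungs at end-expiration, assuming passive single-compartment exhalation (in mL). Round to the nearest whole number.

130

R = (PIP − Pplat)/V̇ = (38 − 23) / 0.8667 = 15.0/0.8667 = 17.307 cmH2O·s/L.
C = Vt/(Pplat − PEEP) = 545.0 / (23 − 5) = 545.0/18.0 = 30.278 mL/cmH2O.
τ = R × C = 17.307 × 0.03028 L/cmH2O = 0.5241 s.
Fraction remaining = e^(−Te/τ) = e^(−0.75/0.5241) = 0.2391.
Trapped volume = 545.0 × 0.2391 = 130.31 mL.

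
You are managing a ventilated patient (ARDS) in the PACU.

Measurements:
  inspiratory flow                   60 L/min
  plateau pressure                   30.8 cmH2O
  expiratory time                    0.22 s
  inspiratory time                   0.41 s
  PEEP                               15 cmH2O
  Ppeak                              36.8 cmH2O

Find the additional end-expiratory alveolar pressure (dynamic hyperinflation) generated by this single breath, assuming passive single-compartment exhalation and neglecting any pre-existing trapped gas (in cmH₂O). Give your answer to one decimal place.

Flow: 60 L/min ÷ 60 = 1 L/s.
Vt = flow × Ti = 1 L/s × 0.41 s × 1000 mL/L = 410.0 mL.
R = (PIP − Pplat)/V̇ = (36.8 − 30.8) / 1 = 6.0/1 = 6.0 cmH2O·s/L.
C = Vt/(Pplat − PEEP) = 410.0 / (30.8 − 15) = 410.0/15.8 = 25.949 mL/cmH2O.
τ = R × C = 6.0 × 0.02595 L/cmH2O = 0.1557 s.
Fraction remaining = e^(−Te/τ) = e^(−0.22/0.1557) = 0.2434; trapped volume = 410.0 × 0.2434 = 99.794 mL.
Additional alveolar pressure from trapping ≈ V_trapped / C = 99.794 / 25.949 = 3.846 cmH2O.

3.8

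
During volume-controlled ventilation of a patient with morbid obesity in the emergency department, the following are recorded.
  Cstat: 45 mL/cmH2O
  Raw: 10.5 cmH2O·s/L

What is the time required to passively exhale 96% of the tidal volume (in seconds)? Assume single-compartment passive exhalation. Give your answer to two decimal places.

1.52

τ = R × C = 10.5 × 45 mL/cmH2O = 10.5 × 0.045 L/cmH2O = 0.4725 s.
Exhaled fraction f = 1 − e^(−t/τ) → t = −τ·ln(1 − f) = −0.4725·ln(0.04) = 1.521 s.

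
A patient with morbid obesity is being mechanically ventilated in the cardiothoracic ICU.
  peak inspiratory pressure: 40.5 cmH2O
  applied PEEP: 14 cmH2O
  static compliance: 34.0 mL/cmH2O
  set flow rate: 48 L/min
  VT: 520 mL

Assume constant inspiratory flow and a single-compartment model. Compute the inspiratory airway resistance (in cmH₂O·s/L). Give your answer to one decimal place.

14.0

Flow: 48 L/min ÷ 60 = 0.8 L/s.
Equation of motion (constant flow): PIP = Vt/C + R·V̇ + PEEP.
R·V̇ = PIP − Vt/C − PEEP = 40.5 − 520/34.0 − 14 = 40.5 − 15.294 − 14 = 11.206 cmH2O.
R = 11.206 / 0.8 = 14.008 cmH2O·s/L.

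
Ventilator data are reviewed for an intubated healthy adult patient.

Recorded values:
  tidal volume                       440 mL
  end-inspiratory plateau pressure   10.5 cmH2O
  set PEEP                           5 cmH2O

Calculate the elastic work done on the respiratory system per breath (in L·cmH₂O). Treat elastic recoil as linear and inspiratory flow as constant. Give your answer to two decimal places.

Elastic work ≈ ½ × (Pplat − PEEP) × Vt = 0.5 × (10.5 − 5) × 0.440 L = 0.5 × 5.5 × 0.440 = 1.21 L·cmH2O.

1.21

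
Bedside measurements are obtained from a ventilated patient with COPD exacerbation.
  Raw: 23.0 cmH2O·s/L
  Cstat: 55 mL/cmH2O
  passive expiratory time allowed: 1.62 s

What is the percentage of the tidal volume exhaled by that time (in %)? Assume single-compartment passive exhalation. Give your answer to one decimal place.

τ = R × C = 23.0 × 55 mL/cmH2O = 23.0 × 0.055 L/cmH2O = 1.265 s.
Passive exhalation: V(t)/V₀ = e^(−t/τ) = e^(−1.62/1.265) = 0.2779.
Fraction exhaled = 1 − 0.2779 = 0.7221 → 72.21%.

72.2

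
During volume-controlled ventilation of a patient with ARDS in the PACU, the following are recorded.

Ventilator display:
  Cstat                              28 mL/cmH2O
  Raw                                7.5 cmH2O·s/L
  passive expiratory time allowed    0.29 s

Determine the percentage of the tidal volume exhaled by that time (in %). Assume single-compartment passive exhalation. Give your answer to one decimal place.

τ = R × C = 7.5 × 28 mL/cmH2O = 7.5 × 0.028 L/cmH2O = 0.21 s.
Passive exhalation: V(t)/V₀ = e^(−t/τ) = e^(−0.29/0.21) = 0.2513.
Fraction exhaled = 1 − 0.2513 = 0.7487 → 74.87%.

74.9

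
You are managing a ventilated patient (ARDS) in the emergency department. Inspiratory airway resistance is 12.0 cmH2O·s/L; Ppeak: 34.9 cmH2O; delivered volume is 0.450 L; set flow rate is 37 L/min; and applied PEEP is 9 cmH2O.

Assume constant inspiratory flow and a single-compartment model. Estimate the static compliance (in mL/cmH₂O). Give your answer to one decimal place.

24.3

Flow: 37 L/min ÷ 60 = 0.6167 L/s.
Equation of motion (constant flow): PIP = Vt/C + R·V̇ + PEEP.
Vt/C = PIP − R·V̇ − PEEP = 34.9 − 12.0×0.6167 − 9 = 34.9 − 7.4 − 9 = 18.5 cmH2O.
C = Vt / 18.5 = 450 / 18.5 = 24.324 mL/cmH2O.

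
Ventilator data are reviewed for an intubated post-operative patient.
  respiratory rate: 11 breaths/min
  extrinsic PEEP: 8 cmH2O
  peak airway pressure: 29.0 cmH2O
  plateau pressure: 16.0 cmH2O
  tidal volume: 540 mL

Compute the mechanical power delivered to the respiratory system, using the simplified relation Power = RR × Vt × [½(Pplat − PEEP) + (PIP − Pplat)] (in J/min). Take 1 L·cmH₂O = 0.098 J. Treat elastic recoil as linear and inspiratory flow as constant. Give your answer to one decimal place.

9.9

Per-breath work = Vt × [½(Pplat−PEEP) + (PIP−Pplat)] = 0.540 × [0.5×8.0 + 13.0] = 0.540 × 17.0 = 9.18 L·cmH2O.
Power = 11 × 9.18 = 100.98 L·cmH2O/min.
× 0.098 J/(L·cmH2O) → 9.896 J/min.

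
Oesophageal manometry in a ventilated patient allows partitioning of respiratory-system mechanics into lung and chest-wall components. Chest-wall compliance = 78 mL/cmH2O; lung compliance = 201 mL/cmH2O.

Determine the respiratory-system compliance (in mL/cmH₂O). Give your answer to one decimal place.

56.2

Lung and chest wall are elastances in series: 1/Crs = 1/CL + 1/Ccw.
1/Crs = 1/201 + 1/78 = 0.0178.
Crs = 56.18 mL/cmH2O.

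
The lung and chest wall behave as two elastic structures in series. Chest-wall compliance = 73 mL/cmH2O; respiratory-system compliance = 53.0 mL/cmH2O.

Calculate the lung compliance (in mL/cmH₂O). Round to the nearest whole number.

193

1/CL = 1/Crs − 1/Ccw.
1/CL = 1/53.0 − 1/73 = 0.005169.
CL = 193.46 mL/cmH2O.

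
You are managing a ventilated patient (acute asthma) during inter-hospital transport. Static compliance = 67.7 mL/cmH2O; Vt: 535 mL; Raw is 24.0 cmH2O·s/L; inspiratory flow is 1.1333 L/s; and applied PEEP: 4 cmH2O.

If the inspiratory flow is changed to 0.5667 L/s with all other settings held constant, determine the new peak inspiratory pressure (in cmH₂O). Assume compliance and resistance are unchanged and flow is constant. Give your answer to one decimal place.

PIP = Vt/C + R·V̇ + PEEP (constant-flow equation of motion).
Only the resistive term changes: ΔPIP = R × ΔV̇ = 24.0 × (0.5667 − 1.1333) = 24.0 × -0.5666 = -13.598 cmH2O.
Original PIP = 535/67.7 + 24.0×1.1333 + 4 = 39.102 cmH2O; new PIP = 39.102 + (-13.598) = 25.504 cmH2O.

25.5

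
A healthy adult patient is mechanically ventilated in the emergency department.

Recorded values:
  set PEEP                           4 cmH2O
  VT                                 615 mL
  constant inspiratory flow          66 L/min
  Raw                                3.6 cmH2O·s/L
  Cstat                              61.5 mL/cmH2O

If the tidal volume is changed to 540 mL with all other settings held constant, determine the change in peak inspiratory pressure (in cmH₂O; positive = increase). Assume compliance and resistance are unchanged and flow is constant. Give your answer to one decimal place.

PIP = Vt/C + R·V̇ + PEEP (constant-flow equation of motion).
Only the elastic term changes: ΔPIP = ΔVt / C = (540 − 615) / 61.5 = -1.22 cmH2O.

-1.2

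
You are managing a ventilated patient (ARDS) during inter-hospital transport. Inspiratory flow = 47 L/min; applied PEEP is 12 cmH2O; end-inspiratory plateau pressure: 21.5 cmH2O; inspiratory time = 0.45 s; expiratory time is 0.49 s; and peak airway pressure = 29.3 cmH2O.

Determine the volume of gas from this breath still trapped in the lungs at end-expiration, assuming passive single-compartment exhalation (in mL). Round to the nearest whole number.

Flow: 47 L/min ÷ 60 = 0.7833 L/s.
Vt = flow × Ti = 0.7833 L/s × 0.45 s × 1000 mL/L = 352.49 mL.
R = (PIP − Pplat)/V̇ = (29.3 − 21.5) / 0.7833 = 7.8/0.7833 = 9.958 cmH2O·s/L.
C = Vt/(Pplat − PEEP) = 352.49 / (21.5 − 12) = 352.49/9.5 = 37.104 mL/cmH2O.
τ = R × C = 9.958 × 0.0371 L/cmH2O = 0.3694 s.
Fraction remaining = e^(−Te/τ) = e^(−0.49/0.3694) = 0.2654.
Trapped volume = 352.49 × 0.2654 = 93.551 mL.

94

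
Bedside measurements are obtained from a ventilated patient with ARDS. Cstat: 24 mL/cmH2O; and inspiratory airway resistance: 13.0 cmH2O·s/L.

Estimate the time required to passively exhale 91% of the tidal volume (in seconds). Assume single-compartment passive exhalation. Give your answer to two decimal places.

τ = R × C = 13.0 × 24 mL/cmH2O = 13.0 × 0.024 L/cmH2O = 0.312 s.
Exhaled fraction f = 1 − e^(−t/τ) → t = −τ·ln(1 − f) = −0.312·ln(0.09) = 0.7513 s.

0.75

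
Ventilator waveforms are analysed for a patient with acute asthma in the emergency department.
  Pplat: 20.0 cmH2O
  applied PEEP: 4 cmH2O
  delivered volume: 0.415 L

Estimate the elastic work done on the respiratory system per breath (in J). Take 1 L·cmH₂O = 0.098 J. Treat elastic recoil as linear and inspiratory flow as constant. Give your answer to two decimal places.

Elastic work ≈ ½ × (Pplat − PEEP) × Vt = 0.5 × (20.0 − 4) × 0.415 L = 0.5 × 16.0 × 0.415 = 3.32 L·cmH2O.
× 0.098 J/(L·cmH2O) → 0.3254 J.

0.33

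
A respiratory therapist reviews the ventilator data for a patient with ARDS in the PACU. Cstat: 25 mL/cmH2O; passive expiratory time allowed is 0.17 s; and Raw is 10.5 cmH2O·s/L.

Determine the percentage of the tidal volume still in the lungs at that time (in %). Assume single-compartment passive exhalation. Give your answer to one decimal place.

52.3

τ = R × C = 10.5 × 25 mL/cmH2O = 10.5 × 0.025 L/cmH2O = 0.2625 s.
Passive exhalation: V(t)/V₀ = e^(−t/τ) = e^(−0.17/0.2625) = 0.5233.
Fraction remaining = 0.5233 → 52.33%.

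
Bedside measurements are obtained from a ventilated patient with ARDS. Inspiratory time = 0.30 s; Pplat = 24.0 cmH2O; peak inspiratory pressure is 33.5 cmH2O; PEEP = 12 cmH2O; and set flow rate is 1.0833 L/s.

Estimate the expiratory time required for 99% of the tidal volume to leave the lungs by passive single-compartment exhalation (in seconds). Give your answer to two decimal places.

Vt = flow × Ti = 1.0833 L/s × 0.30 s × 1000 mL/L = 324.99 mL.
R = (PIP − Pplat)/V̇ = (33.5 − 24.0) / 1.0833 = 9.5/1.0833 = 8.77 cmH2O·s/L.
C = Vt/(Pplat − PEEP) = 324.99 / (24.0 − 12) = 324.99/12.0 = 27.083 mL/cmH2O.
τ = R × C = 8.77 × 0.02708 L/cmH2O = 0.2375 s.
t = −τ·ln(1 − 0.99) = −0.2375·ln(0.01) = 1.094 s.

1.09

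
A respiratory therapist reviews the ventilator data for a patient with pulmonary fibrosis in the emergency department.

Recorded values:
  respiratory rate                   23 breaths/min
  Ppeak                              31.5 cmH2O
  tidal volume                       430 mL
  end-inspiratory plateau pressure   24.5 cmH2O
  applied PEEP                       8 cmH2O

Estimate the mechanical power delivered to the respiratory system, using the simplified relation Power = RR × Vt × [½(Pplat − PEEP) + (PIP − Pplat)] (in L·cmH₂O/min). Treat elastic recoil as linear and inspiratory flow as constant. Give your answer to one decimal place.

Per-breath work = Vt × [½(Pplat−PEEP) + (PIP−Pplat)] = 0.430 × [0.5×16.5 + 7.0] = 0.430 × 15.25 = 6.558 L·cmH2O.
Power = 23 × 6.558 = 150.83 L·cmH2O/min.

150.8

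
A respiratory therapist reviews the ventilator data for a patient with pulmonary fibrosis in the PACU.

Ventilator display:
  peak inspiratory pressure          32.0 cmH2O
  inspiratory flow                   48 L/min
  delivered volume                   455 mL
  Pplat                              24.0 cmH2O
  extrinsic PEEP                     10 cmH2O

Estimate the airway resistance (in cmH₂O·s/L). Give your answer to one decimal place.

Flow: 48 L/min ÷ 60 = 0.8 L/s.
Raw = (PIP − Pplat) / flow = (32.0 − 24.0) / 0.8 = 8.0 / 0.8 = 10.0 cmH2O·s/L.

10.0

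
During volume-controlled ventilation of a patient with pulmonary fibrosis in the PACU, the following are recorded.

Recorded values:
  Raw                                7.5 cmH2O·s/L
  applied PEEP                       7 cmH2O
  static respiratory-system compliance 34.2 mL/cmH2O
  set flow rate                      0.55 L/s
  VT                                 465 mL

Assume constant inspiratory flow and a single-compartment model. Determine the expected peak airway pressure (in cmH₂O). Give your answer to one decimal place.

Equation of motion (constant flow): PIP = Vt/C + R·V̇ + PEEP.
PIP = 465/34.2 + 7.5×0.55 + 7 = 13.596 + 4.125 + 7 = 24.721 cmH2O.

24.7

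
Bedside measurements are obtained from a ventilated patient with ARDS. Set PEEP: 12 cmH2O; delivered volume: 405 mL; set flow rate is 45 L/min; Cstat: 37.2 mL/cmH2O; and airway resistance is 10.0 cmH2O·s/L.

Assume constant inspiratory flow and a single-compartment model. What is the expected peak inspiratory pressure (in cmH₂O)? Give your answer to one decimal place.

30.4

Flow: 45 L/min ÷ 60 = 0.75 L/s.
Equation of motion (constant flow): PIP = Vt/C + R·V̇ + PEEP.
PIP = 405/37.2 + 10.0×0.75 + 12 = 10.887 + 7.5 + 12 = 30.387 cmH2O.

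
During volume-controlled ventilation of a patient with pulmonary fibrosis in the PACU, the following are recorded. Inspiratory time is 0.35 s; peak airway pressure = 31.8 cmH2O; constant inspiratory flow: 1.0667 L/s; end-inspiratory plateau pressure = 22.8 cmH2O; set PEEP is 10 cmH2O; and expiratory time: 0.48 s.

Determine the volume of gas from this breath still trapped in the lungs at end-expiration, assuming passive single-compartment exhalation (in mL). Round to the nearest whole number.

Vt = flow × Ti = 1.0667 L/s × 0.35 s × 1000 mL/L = 373.35 mL.
R = (PIP − Pplat)/V̇ = (31.8 − 22.8) / 1.0667 = 9.0/1.0667 = 8.437 cmH2O·s/L.
C = Vt/(Pplat − PEEP) = 373.35 / (22.8 − 10) = 373.35/12.8 = 29.168 mL/cmH2O.
τ = R × C = 8.437 × 0.02917 L/cmH2O = 0.2461 s.
Fraction remaining = e^(−Te/τ) = e^(−0.48/0.2461) = 0.1422.
Trapped volume = 373.35 × 0.1422 = 53.09 mL.

53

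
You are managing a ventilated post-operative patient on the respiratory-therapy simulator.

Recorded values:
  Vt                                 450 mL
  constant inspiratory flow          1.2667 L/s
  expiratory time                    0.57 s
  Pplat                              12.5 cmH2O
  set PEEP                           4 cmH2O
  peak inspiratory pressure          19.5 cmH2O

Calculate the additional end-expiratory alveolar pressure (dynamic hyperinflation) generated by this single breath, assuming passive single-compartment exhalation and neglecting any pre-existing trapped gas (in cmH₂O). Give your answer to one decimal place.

R = (PIP − Pplat)/V̇ = (19.5 − 12.5) / 1.2667 = 7.0/1.2667 = 5.526 cmH2O·s/L.
C = Vt/(Pplat − PEEP) = 450.0 / (12.5 − 4) = 450.0/8.5 = 52.941 mL/cmH2O.
τ = R × C = 5.526 × 0.05294 L/cmH2O = 0.2925 s.
Fraction remaining = e^(−Te/τ) = e^(−0.57/0.2925) = 0.1425; trapped volume = 450.0 × 0.1425 = 64.125 mL.
Additional alveolar pressure from trapping ≈ V_trapped / C = 64.125 / 52.941 = 1.211 cmH2O.

1.2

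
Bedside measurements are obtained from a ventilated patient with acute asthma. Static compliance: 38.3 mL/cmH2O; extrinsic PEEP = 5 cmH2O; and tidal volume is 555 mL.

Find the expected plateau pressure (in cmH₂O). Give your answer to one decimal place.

Pplat = PEEP + Vt / Cstat = 5 + 555 / 38.3 = 5 + 14.491 = 19.491 cmH2O.

19.5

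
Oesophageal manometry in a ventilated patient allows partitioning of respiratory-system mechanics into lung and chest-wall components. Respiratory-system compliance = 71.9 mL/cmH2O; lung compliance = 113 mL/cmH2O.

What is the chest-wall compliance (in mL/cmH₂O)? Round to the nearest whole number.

1/Ccw = 1/Crs − 1/CL.
1/Ccw = 1/71.9 − 1/113 = 0.005059.
Ccw = 197.67 mL/cmH2O.

198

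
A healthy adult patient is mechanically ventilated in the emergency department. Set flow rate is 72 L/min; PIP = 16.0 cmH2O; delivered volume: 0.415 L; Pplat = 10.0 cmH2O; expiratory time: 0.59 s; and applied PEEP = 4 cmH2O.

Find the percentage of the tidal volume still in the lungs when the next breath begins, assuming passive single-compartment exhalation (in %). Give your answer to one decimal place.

18.2

Flow: 72 L/min ÷ 60 = 1.2 L/s.
R = (PIP − Pplat)/V̇ = (16.0 − 10.0) / 1.2 = 6.0/1.2 = 5.0 cmH2O·s/L.
C = Vt/(Pplat − PEEP) = 415.0 / (10.0 − 4) = 415.0/6.0 = 69.167 mL/cmH2O.
τ = R × C = 5.0 × 0.06917 L/cmH2O = 0.3459 s.
Fraction remaining at end-expiration = e^(−Te/τ) = e^(−0.59/0.3459) = 0.1816 → 18.16%.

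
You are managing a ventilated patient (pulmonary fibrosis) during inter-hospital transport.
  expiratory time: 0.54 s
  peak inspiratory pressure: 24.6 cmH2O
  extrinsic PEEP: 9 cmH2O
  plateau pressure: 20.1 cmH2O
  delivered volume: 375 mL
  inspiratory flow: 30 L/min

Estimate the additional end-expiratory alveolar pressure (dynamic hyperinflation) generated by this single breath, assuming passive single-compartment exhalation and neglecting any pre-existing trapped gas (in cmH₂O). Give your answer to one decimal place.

1.9

Flow: 30 L/min ÷ 60 = 0.5 L/s.
R = (PIP − Pplat)/V̇ = (24.6 − 20.1) / 0.5 = 4.5/0.5 = 9.0 cmH2O·s/L.
C = Vt/(Pplat − PEEP) = 375.0 / (20.1 − 9) = 375.0/11.1 = 33.784 mL/cmH2O.
τ = R × C = 9.0 × 0.03378 L/cmH2O = 0.304 s.
Fraction remaining = e^(−Te/τ) = e^(−0.54/0.304) = 0.1693; trapped volume = 375.0 × 0.1693 = 63.488 mL.
Additional alveolar pressure from trapping ≈ V_trapped / C = 63.488 / 33.784 = 1.879 cmH2O.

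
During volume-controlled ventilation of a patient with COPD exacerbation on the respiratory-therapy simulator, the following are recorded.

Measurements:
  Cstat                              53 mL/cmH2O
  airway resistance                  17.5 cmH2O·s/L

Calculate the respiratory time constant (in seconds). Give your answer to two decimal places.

0.93

τ = R × C = 17.5 × 53 mL/cmH2O = 17.5 × 0.053 L/cmH2O = 0.9275 s.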